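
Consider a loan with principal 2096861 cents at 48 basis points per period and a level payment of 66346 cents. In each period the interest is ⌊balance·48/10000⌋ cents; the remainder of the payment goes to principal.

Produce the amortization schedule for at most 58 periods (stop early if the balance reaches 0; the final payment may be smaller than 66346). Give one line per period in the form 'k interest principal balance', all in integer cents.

1. interest=⌊2096861·48/10000⌋=10064; principal=66346-10064=56282; balance=2096861-56282=2040579
2. interest=⌊2040579·48/10000⌋=9794; principal=66346-9794=56552; balance=2040579-56552=1984027
3. interest=⌊1984027·48/10000⌋=9523; principal=66346-9523=56823; balance=1984027-56823=1927204
4. interest=⌊1927204·48/10000⌋=9250; principal=66346-9250=57096; balance=1927204-57096=1870108
5. interest=⌊1870108·48/10000⌋=8976; principal=66346-8976=57370; balance=1870108-57370=1812738
6. interest=⌊1812738·48/10000⌋=8701; principal=66346-8701=57645; balance=1812738-57645=1755093
7. interest=⌊1755093·48/10000⌋=8424; principal=66346-8424=57922; balance=1755093-57922=1697171
8. interest=⌊1697171·48/10000⌋=8146; principal=66346-8146=58200; balance=1697171-58200=1638971
9. interest=⌊1638971·48/10000⌋=7867; principal=66346-7867=58479; balance=1638971-58479=1580492
10. interest=⌊1580492·48/10000⌋=7586; principal=66346-7586=58760; balance=1580492-58760=1521732
11. interest=⌊1521732·48/10000⌋=7304; principal=66346-7304=59042; balance=1521732-59042=1462690
12. interest=⌊1462690·48/10000⌋=7020; principal=66346-7020=59326; balance=1462690-59326=1403364
13. interest=⌊1403364·48/10000⌋=6736; principal=66346-6736=59610; balance=1403364-59610=1343754
14. interest=⌊1343754·48/10000⌋=6450; principal=66346-6450=59896; balance=1343754-59896=1283858
15. interest=⌊1283858·48/10000⌋=6162; principal=66346-6162=60184; balance=1283858-60184=1223674
16. interest=⌊1223674·48/10000⌋=5873; principal=66346-5873=60473; balance=1223674-60473=1163201
17. interest=⌊1163201·48/10000⌋=5583; principal=66346-5583=60763; balance=1163201-60763=1102438
18. interest=⌊1102438·48/10000⌋=5291; principal=66346-5291=61055; balance=1102438-61055=1041383
19. interest=⌊1041383·48/10000⌋=4998; principal=66346-4998=61348; balance=1041383-61348=980035
20. interest=⌊980035·48/10000⌋=4704; principal=66346-4704=61642; balance=980035-61642=918393
21. interest=⌊918393·48/10000⌋=4408; principal=66346-4408=61938; balance=918393-61938=856455
22. interest=⌊856455·48/10000⌋=4110; principal=66346-4110=62236; balance=856455-62236=794219
23. interest=⌊794219·48/10000⌋=3812; principal=66346-3812=62534; balance=794219-62534=731685
24. interest=⌊731685·48/10000⌋=3512; principal=66346-3512=62834; balance=731685-62834=668851
25. interest=⌊668851·48/10000⌋=3210; principal=66346-3210=63136; balance=668851-63136=605715
26. interest=⌊605715·48/10000⌋=2907; principal=66346-2907=63439; balance=605715-63439=542276
27. interest=⌊542276·48/10000⌋=2602; principal=66346-2602=63744; balance=542276-63744=478532
28. interest=⌊478532·48/10000⌋=2296; principal=66346-2296=64050; balance=478532-64050=414482
29. interest=⌊414482·48/10000⌋=1989; principal=66346-1989=64357; balance=414482-64357=350125
30. interest=⌊350125·48/10000⌋=1680; principal=66346-1680=64666; balance=350125-64666=285459
31. interest=⌊285459·48/10000⌋=1370; principal=66346-1370=64976; balance=285459-64976=220483
32. interest=⌊220483·48/10000⌋=1058; principal=66346-1058=65288; balance=220483-65288=155195
33. interest=⌊155195·48/10000⌋=744; principal=66346-744=65602; balance=155195-65602=89593
34. interest=⌊89593·48/10000⌋=430; principal=66346-430=65916; balance=89593-65916=23677
35. interest=⌊23677·48/10000⌋=113; principal=min(66346-113,23677)=23677; balance=23677-23677=0

1 10064 56282 2040579
2 9794 56552 1984027
3 9523 56823 1927204
4 9250 57096 1870108
5 8976 57370 1812738
6 8701 57645 1755093
7 8424 57922 1697171
8 8146 58200 1638971
9 7867 58479 1580492
10 7586 58760 1521732
11 7304 59042 1462690
12 7020 59326 1403364
13 6736 59610 1343754
14 6450 59896 1283858
15 6162 60184 1223674
16 5873 60473 1163201
17 5583 60763 1102438
18 5291 61055 1041383
19 4998 61348 980035
20 4704 61642 918393
21 4408 61938 856455
22 4110 62236 794219
23 3812 62534 731685
24 3512 62834 668851
25 3210 63136 605715
26 2907 63439 542276
27 2602 63744 478532
28 2296 64050 414482
29 1989 64357 350125
30 1680 64666 285459
31 1370 64976 220483
32 1058 65288 155195
33 744 65602 89593
34 430 65916 23677
35 113 23677 0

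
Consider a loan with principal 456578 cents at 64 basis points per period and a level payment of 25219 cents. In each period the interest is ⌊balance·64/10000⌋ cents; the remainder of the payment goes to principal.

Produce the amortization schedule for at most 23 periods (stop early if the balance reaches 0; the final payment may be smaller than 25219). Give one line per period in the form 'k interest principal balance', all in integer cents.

1. interest=⌊456578·64/10000⌋=2922; principal=25219-2922=22297; balance=456578-22297=434281
2. interest=⌊434281·64/10000⌋=2779; principal=25219-2779=22440; balance=434281-22440=411841
3. interest=⌊411841·64/10000⌋=2635; principal=25219-2635=22584; balance=411841-22584=389257
4. interest=⌊389257·64/10000⌋=2491; principal=25219-2491=22728; balance=389257-22728=366529
5. interest=⌊366529·64/10000⌋=2345; principal=25219-2345=22874; balance=366529-22874=343655
6. interest=⌊343655·64/10000⌋=2199; principal=25219-2199=23020; balance=343655-23020=320635
7. interest=⌊320635·64/10000⌋=2052; principal=25219-2052=23167; balance=320635-23167=297468
8. interest=⌊297468·64/10000⌋=1903; principal=25219-1903=23316; balance=297468-23316=274152
9. interest=⌊274152·64/10000⌋=1754; principal=25219-1754=23465; balance=274152-23465=250687
10. interest=⌊250687·64/10000⌋=1604; principal=25219-1604=23615; balance=250687-23615=227072
11. interest=⌊227072·64/10000⌋=1453; principal=25219-1453=23766; balance=227072-23766=203306
12. interest=⌊203306·64/10000⌋=1301; principal=25219-1301=23918; balance=203306-23918=179388
13. interest=⌊179388·64/10000⌋=1148; principal=25219-1148=24071; balance=179388-24071=155317
14. interest=⌊155317·64/10000⌋=994; principal=25219-994=24225; balance=155317-24225=131092
15. interest=⌊131092·64/10000⌋=838; principal=25219-838=24381; balance=131092-24381=106711
16. interest=⌊106711·64/10000⌋=682; principal=25219-682=24537; balance=106711-24537=82174
17. interest=⌊82174·64/10000⌋=525; principal=25219-525=24694; balance=82174-24694=57480
18. interest=⌊57480·64/10000⌋=367; principal=25219-367=24852; balance=57480-24852=32628
19. interest=⌊32628·64/10000⌋=208; principal=25219-208=25011; balance=32628-25011=7617
20. interest=⌊7617·64/10000⌋=48; principal=min(25219-48,7617)=7617; balance=7617-7617=0

1 2922 22297 434281
2 2779 22440 411841
3 2635 22584 389257
4 2491 22728 366529
5 2345 22874 343655
6 2199 23020 320635
7 2052 23167 297468
8 1903 23316 274152
9 1754 23465 250687
10 1604 23615 227072
11 1453 23766 203306
12 1301 23918 179388
13 1148 24071 155317
14 994 24225 131092
15 838 24381 106711
16 682 24537 82174
17 525 24694 57480
18 367 24852 32628
19 208 25011 7617
20 48 7617 0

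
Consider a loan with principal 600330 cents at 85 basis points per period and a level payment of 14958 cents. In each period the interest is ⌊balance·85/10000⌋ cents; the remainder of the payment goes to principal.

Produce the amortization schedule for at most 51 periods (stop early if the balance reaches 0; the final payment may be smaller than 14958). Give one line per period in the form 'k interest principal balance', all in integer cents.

1 5102 9856 590474
2 5019 9939 580535
3 4934 10024 570511
4 4849 10109 560402
5 4763 10195 550207
6 4676 10282 539925
7 4589 10369 529556
8 4501 10457 519099
9 4412 10546 508553
10 4322 10636 497917
11 4232 10726 487191
12 4141 10817 476374
13 4049 10909 465465
14 3956 11002 454463
15 3862 11096 443367
16 3768 11190 432177
17 3673 11285 420892
18 3577 11381 409511
19 3480 11478 398033
20 3383 11575 386458
21 3284 11674 374784
22 3185 11773 363011
23 3085 11873 351138
24 2984 11974 339164
25 2882 12076 327088
26 2780 12178 314910
27 2676 12282 302628
28 2572 12386 290242
29 2467 12491 277751
30 2360 12598 265153
31 2253 12705 252448
32 2145 12813 239635
33 2036 12922 226713
34 1927 13031 213682
35 1816 13142 200540
36 1704 13254 187286
37 1591 13367 173919
38 1478 13480 160439
39 1363 13595 146844
40 1248 13710 133134
41 1131 13827 119307
42 1014 13944 105363
43 895 14063 91300
44 776 14182 77118
45 655 14303 62815
46 533 14425 48390
47 411 14547 33843
48 287 14671 19172
49 162 14796 4376
50 37 4376 0

1. interest=⌊600330·85/10000⌋=5102; principal=14958-5102=9856; balance=600330-9856=590474
2. interest=⌊590474·85/10000⌋=5019; principal=14958-5019=9939; balance=590474-9939=580535
3. interest=⌊580535·85/10000⌋=4934; principal=14958-4934=10024; balance=580535-10024=570511
4. interest=⌊570511·85/10000⌋=4849; principal=14958-4849=10109; balance=570511-10109=560402
5. interest=⌊560402·85/10000⌋=4763; principal=14958-4763=10195; balance=560402-10195=550207
6. interest=⌊550207·85/10000⌋=4676; principal=14958-4676=10282; balance=550207-10282=539925
7. interest=⌊539925·85/10000⌋=4589; principal=14958-4589=10369; balance=539925-10369=529556
8. interest=⌊529556·85/10000⌋=4501; principal=14958-4501=10457; balance=529556-10457=519099
9. interest=⌊519099·85/10000⌋=4412; principal=14958-4412=10546; balance=519099-10546=508553
10. interest=⌊508553·85/10000⌋=4322; principal=14958-4322=10636; balance=508553-10636=497917
11. interest=⌊497917·85/10000⌋=4232; principal=14958-4232=10726; balance=497917-10726=487191
12. interest=⌊487191·85/10000⌋=4141; principal=14958-4141=10817; balance=487191-10817=476374
13. interest=⌊476374·85/10000⌋=4049; principal=14958-4049=10909; balance=476374-10909=465465
14. interest=⌊465465·85/10000⌋=3956; principal=14958-3956=11002; balance=465465-11002=454463
15. interest=⌊454463·85/10000⌋=3862; principal=14958-3862=11096; balance=454463-11096=443367
16. interest=⌊443367·85/10000⌋=3768; principal=14958-3768=11190; balance=443367-11190=432177
17. interest=⌊432177·85/10000⌋=3673; principal=14958-3673=11285; balance=432177-11285=420892
18. interest=⌊420892·85/10000⌋=3577; principal=14958-3577=11381; balance=420892-11381=409511
19. interest=⌊409511·85/10000⌋=3480; principal=14958-3480=11478; balance=409511-11478=398033
20. interest=⌊398033·85/10000⌋=3383; principal=14958-3383=11575; balance=398033-11575=386458
21. interest=⌊386458·85/10000⌋=3284; principal=14958-3284=11674; balance=386458-11674=374784
22. interest=⌊374784·85/10000⌋=3185; principal=14958-3185=11773; balance=374784-11773=363011
23. interest=⌊363011·85/10000⌋=3085; principal=14958-3085=11873; balance=363011-11873=351138
24. interest=⌊351138·85/10000⌋=2984; principal=14958-2984=11974; balance=351138-11974=339164
25. interest=⌊339164·85/10000⌋=2882; principal=14958-2882=12076; balance=339164-12076=327088
26. interest=⌊327088·85/10000⌋=2780; principal=14958-2780=12178; balance=327088-12178=314910
27. interest=⌊314910·85/10000⌋=2676; principal=14958-2676=12282; balance=314910-12282=302628
28. interest=⌊302628·85/10000⌋=2572; principal=14958-2572=12386; balance=302628-12386=290242
29. interest=⌊290242·85/10000⌋=2467; principal=14958-2467=12491; balance=290242-12491=277751
30. interest=⌊277751·85/10000⌋=2360; principal=14958-2360=12598; balance=277751-12598=265153
31. interest=⌊265153·85/10000⌋=2253; principal=14958-2253=12705; balance=265153-12705=252448
32. interest=⌊252448·85/10000⌋=2145; principal=14958-2145=12813; balance=252448-12813=239635
33. interest=⌊239635·85/10000⌋=2036; principal=14958-2036=12922; balance=239635-12922=226713
34. interest=⌊226713·85/10000⌋=1927; principal=14958-1927=13031; balance=226713-13031=213682
35. interest=⌊213682·85/10000⌋=1816; principal=14958-1816=13142; balance=213682-13142=200540
36. interest=⌊200540·85/10000⌋=1704; principal=14958-1704=13254; balance=200540-13254=187286
37. interest=⌊187286·85/10000⌋=1591; principal=14958-1591=13367; balance=187286-13367=173919
38. interest=⌊173919·85/10000⌋=1478; principal=14958-1478=13480; balance=173919-13480=160439
39. interest=⌊160439·85/10000⌋=1363; principal=14958-1363=13595; balance=160439-13595=146844
40. interest=⌊146844·85/10000⌋=1248; principal=14958-1248=13710; balance=146844-13710=133134
41. interest=⌊133134·85/10000⌋=1131; principal=14958-1131=13827; balance=133134-13827=119307
42. interest=⌊119307·85/10000⌋=1014; principal=14958-1014=13944; balance=119307-13944=105363
43. interest=⌊105363·85/10000⌋=895; principal=14958-895=14063; balance=105363-14063=91300
44. interest=⌊91300·85/10000⌋=776; principal=14958-776=14182; balance=91300-14182=77118
45. interest=⌊77118·85/10000⌋=655; principal=14958-655=14303; balance=77118-14303=62815
46. interest=⌊62815·85/10000⌋=533; principal=14958-533=14425; balance=62815-14425=48390
47. interest=⌊48390·85/10000⌋=411; principal=14958-411=14547; balance=48390-14547=33843
48. interest=⌊33843·85/10000⌋=287; principal=14958-287=14671; balance=33843-14671=19172
49. interest=⌊19172·85/10000⌋=162; principal=14958-162=14796; balance=19172-14796=4376
50. interest=⌊4376·85/10000⌋=37; principal=min(14958-37,4376)=4376; balance=4376-4376=0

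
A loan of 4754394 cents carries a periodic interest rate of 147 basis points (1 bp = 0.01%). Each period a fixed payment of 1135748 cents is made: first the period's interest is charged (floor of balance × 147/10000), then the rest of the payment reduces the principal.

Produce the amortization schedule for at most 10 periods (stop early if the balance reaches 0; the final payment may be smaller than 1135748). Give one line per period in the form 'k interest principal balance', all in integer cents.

1. interest=⌊4754394·147/10000⌋=69889; principal=1135748-69889=1065859; balance=4754394-1065859=3688535
2. interest=⌊3688535·147/10000⌋=54221; principal=1135748-54221=1081527; balance=3688535-1081527=2607008
3. interest=⌊2607008·147/10000⌋=38323; principal=1135748-38323=1097425; balance=2607008-1097425=1509583
4. interest=⌊1509583·147/10000⌋=22190; principal=1135748-22190=1113558; balance=1509583-1113558=396025
5. interest=⌊396025·147/10000⌋=5821; principal=min(1135748-5821,396025)=396025; balance=396025-396025=0

1 69889 1065859 3688535
2 54221 1081527 2607008
3 38323 1097425 1509583
4 22190 1113558 396025
5 5821 396025 0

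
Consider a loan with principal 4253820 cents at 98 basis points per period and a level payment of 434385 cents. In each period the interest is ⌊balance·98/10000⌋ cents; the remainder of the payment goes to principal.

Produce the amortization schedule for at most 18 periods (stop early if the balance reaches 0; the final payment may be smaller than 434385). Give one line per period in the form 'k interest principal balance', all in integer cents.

1. interest=⌊4253820·98/10000⌋=41687; principal=434385-41687=392698; balance=4253820-392698=3861122
2. interest=⌊3861122·98/10000⌋=37838; principal=434385-37838=396547; balance=3861122-396547=3464575
3. interest=⌊3464575·98/10000⌋=33952; principal=434385-33952=400433; balance=3464575-400433=3064142
4. interest=⌊3064142·98/10000⌋=30028; principal=434385-30028=404357; balance=3064142-404357=2659785
5. interest=⌊2659785·98/10000⌋=26065; principal=434385-26065=408320; balance=2659785-408320=2251465
6. interest=⌊2251465·98/10000⌋=22064; principal=434385-22064=412321; balance=2251465-412321=1839144
7. interest=⌊1839144·98/10000⌋=18023; principal=434385-18023=416362; balance=1839144-416362=1422782
8. interest=⌊1422782·98/10000⌋=13943; principal=434385-13943=420442; balance=1422782-420442=1002340
9. interest=⌊1002340·98/10000⌋=9822; principal=434385-9822=424563; balance=1002340-424563=577777
10. interest=⌊577777·98/10000⌋=5662; principal=434385-5662=428723; balance=577777-428723=149054
11. interest=⌊149054·98/10000⌋=1460; principal=min(434385-1460,149054)=149054; balance=149054-149054=0

1 41687 392698 3861122
2 37838 396547 3464575
3 33952 400433 3064142
4 30028 404357 2659785
5 26065 408320 2251465
6 22064 412321 1839144
7 18023 416362 1422782
8 13943 420442 1002340
9 9822 424563 577777
10 5662 428723 149054
11 1460 149054 0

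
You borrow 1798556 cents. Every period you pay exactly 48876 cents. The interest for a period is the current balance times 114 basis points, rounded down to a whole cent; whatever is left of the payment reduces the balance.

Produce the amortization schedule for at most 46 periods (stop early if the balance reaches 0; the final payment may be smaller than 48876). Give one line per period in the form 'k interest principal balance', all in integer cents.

1. interest=⌊1798556·114/10000⌋=20503; principal=48876-20503=28373; balance=1798556-28373=1770183
2. interest=⌊1770183·114/10000⌋=20180; principal=48876-20180=28696; balance=1770183-28696=1741487
3. interest=⌊1741487·114/10000⌋=19852; principal=48876-19852=29024; balance=1741487-29024=1712463
4. interest=⌊1712463·114/10000⌋=19522; principal=48876-19522=29354; balance=1712463-29354=1683109
5. interest=⌊1683109·114/10000⌋=19187; principal=48876-19187=29689; balance=1683109-29689=1653420
6. interest=⌊1653420·114/10000⌋=18848; principal=48876-18848=30028; balance=1653420-30028=1623392
7. interest=⌊1623392·114/10000⌋=18506; principal=48876-18506=30370; balance=1623392-30370=1593022
8. interest=⌊1593022·114/10000⌋=18160; principal=48876-18160=30716; balance=1593022-30716=1562306
9. interest=⌊1562306·114/10000⌋=17810; principal=48876-17810=31066; balance=1562306-31066=1531240
10. interest=⌊1531240·114/10000⌋=17456; principal=48876-17456=31420; balance=1531240-31420=1499820
11. interest=⌊1499820·114/10000⌋=17097; principal=48876-17097=31779; balance=1499820-31779=1468041
12. interest=⌊1468041·114/10000⌋=16735; principal=48876-16735=32141; balance=1468041-32141=1435900
13. interest=⌊1435900·114/10000⌋=16369; principal=48876-16369=32507; balance=1435900-32507=1403393
14. interest=⌊1403393·114/10000⌋=15998; principal=48876-15998=32878; balance=1403393-32878=1370515
15. interest=⌊1370515·114/10000⌋=15623; principal=48876-15623=33253; balance=1370515-33253=1337262
16. interest=⌊1337262·114/10000⌋=15244; principal=48876-15244=33632; balance=1337262-33632=1303630
17. interest=⌊1303630·114/10000⌋=14861; principal=48876-14861=34015; balance=1303630-34015=1269615
18. interest=⌊1269615·114/10000⌋=14473; principal=48876-14473=34403; balance=1269615-34403=1235212
19. interest=⌊1235212·114/10000⌋=14081; principal=48876-14081=34795; balance=1235212-34795=1200417
20. interest=⌊1200417·114/10000⌋=13684; principal=48876-13684=35192; balance=1200417-35192=1165225
21. interest=⌊1165225·114/10000⌋=13283; principal=48876-13283=35593; balance=1165225-35593=1129632
22. interest=⌊1129632·114/10000⌋=12877; principal=48876-12877=35999; balance=1129632-35999=1093633
23. interest=⌊1093633·114/10000⌋=12467; principal=48876-12467=36409; balance=1093633-36409=1057224
24. interest=⌊1057224·114/10000⌋=12052; principal=48876-12052=36824; balance=1057224-36824=1020400
25. interest=⌊1020400·114/10000⌋=11632; principal=48876-11632=37244; balance=1020400-37244=983156
26. interest=⌊983156·114/10000⌋=11207; principal=48876-11207=37669; balance=983156-37669=945487
27. interest=⌊945487·114/10000⌋=10778; principal=48876-10778=38098; balance=945487-38098=907389
28. interest=⌊907389·114/10000⌋=10344; principal=48876-10344=38532; balance=907389-38532=868857
29. interest=⌊868857·114/10000⌋=9904; principal=48876-9904=38972; balance=868857-38972=829885
30. interest=⌊829885·114/10000⌋=9460; principal=48876-9460=39416; balance=829885-39416=790469
31. interest=⌊790469·114/10000⌋=9011; principal=48876-9011=39865; balance=790469-39865=750604
32. interest=⌊750604·114/10000⌋=8556; principal=48876-8556=40320; balance=750604-40320=710284
33. interest=⌊710284·114/10000⌋=8097; principal=48876-8097=40779; balance=710284-40779=669505
34. interest=⌊669505·114/10000⌋=7632; principal=48876-7632=41244; balance=669505-41244=628261
35. interest=⌊628261·114/10000⌋=7162; principal=48876-7162=41714; balance=628261-41714=586547
36. interest=⌊586547·114/10000⌋=6686; principal=48876-6686=42190; balance=586547-42190=544357
37. interest=⌊544357·114/10000⌋=6205; principal=48876-6205=42671; balance=544357-42671=501686
38. interest=⌊501686·114/10000⌋=5719; principal=48876-5719=43157; balance=501686-43157=458529
39. interest=⌊458529·114/10000⌋=5227; principal=48876-5227=43649; balance=458529-43649=414880
40. interest=⌊414880·114/10000⌋=4729; principal=48876-4729=44147; balance=414880-44147=370733
41. interest=⌊370733·114/10000⌋=4226; principal=48876-4226=44650; balance=370733-44650=326083
42. interest=⌊326083·114/10000⌋=3717; principal=48876-3717=45159; balance=326083-45159=280924
43. interest=⌊280924·114/10000⌋=3202; principal=48876-3202=45674; balance=280924-45674=235250
44. interest=⌊235250·114/10000⌋=2681; principal=48876-2681=46195; balance=235250-46195=189055
45. interest=⌊189055·114/10000⌋=2155; principal=48876-2155=46721; balance=189055-46721=142334
46. interest=⌊142334·114/10000⌋=1622; principal=48876-1622=47254; balance=142334-47254=95080

1 20503 28373 1770183
2 20180 28696 1741487
3 19852 29024 1712463
4 19522 29354 1683109
5 19187 29689 1653420
6 18848 30028 1623392
7 18506 30370 1593022
8 18160 30716 1562306
9 17810 31066 1531240
10 17456 31420 1499820
11 17097 31779 1468041
12 16735 32141 1435900
13 16369 32507 1403393
14 15998 32878 1370515
15 15623 33253 1337262
16 15244 33632 1303630
17 14861 34015 1269615
18 14473 34403 1235212
19 14081 34795 1200417
20 13684 35192 1165225
21 13283 35593 1129632
22 12877 35999 1093633
23 12467 36409 1057224
24 12052 36824 1020400
25 11632 37244 983156
26 11207 37669 945487
27 10778 38098 907389
28 10344 38532 868857
29 9904 38972 829885
30 9460 39416 790469
31 9011 39865 750604
32 8556 40320 710284
33 8097 40779 669505
34 7632 41244 628261
35 7162 41714 586547
36 6686 42190 544357
37 6205 42671 501686
38 5719 43157 458529
39 5227 43649 414880
40 4729 44147 370733
41 4226 44650 326083
42 3717 45159 280924
43 3202 45674 235250
44 2681 46195 189055
45 2155 46721 142334
46 1622 47254 95080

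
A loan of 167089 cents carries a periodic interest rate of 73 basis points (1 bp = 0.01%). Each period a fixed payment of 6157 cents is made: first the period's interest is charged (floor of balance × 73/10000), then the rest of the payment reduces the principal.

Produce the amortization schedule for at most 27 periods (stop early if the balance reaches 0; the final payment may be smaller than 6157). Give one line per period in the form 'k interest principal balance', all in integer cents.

1. interest=⌊167089·73/10000⌋=1219; principal=6157-1219=4938; balance=167089-4938=162151
2. interest=⌊162151·73/10000⌋=1183; principal=6157-1183=4974; balance=162151-4974=157177
3. interest=⌊157177·73/10000⌋=1147; principal=6157-1147=5010; balance=157177-5010=152167
4. interest=⌊152167·73/10000⌋=1110; principal=6157-1110=5047; balance=152167-5047=147120
5. interest=⌊147120·73/10000⌋=1073; principal=6157-1073=5084; balance=147120-5084=142036
6. interest=⌊142036·73/10000⌋=1036; principal=6157-1036=5121; balance=142036-5121=136915
7. interest=⌊136915·73/10000⌋=999; principal=6157-999=5158; balance=136915-5158=131757
8. interest=⌊131757·73/10000⌋=961; principal=6157-961=5196; balance=131757-5196=126561
9. interest=⌊126561·73/10000⌋=923; principal=6157-923=5234; balance=126561-5234=121327
10. interest=⌊121327·73/10000⌋=885; principal=6157-885=5272; balance=121327-5272=116055
11. interest=⌊116055·73/10000⌋=847; principal=6157-847=5310; balance=116055-5310=110745
12. interest=⌊110745·73/10000⌋=808; principal=6157-808=5349; balance=110745-5349=105396
13. interest=⌊105396·73/10000⌋=769; principal=6157-769=5388; balance=105396-5388=100008
14. interest=⌊100008·73/10000⌋=730; principal=6157-730=5427; balance=100008-5427=94581
15. interest=⌊94581·73/10000⌋=690; principal=6157-690=5467; balance=94581-5467=89114
16. interest=⌊89114·73/10000⌋=650; principal=6157-650=5507; balance=89114-5507=83607
17. interest=⌊83607·73/10000⌋=610; principal=6157-610=5547; balance=83607-5547=78060
18. interest=⌊78060·73/10000⌋=569; principal=6157-569=5588; balance=78060-5588=72472
19. interest=⌊72472·73/10000⌋=529; principal=6157-529=5628; balance=72472-5628=66844
20. interest=⌊66844·73/10000⌋=487; principal=6157-487=5670; balance=66844-5670=61174
21. interest=⌊61174·73/10000⌋=446; principal=6157-446=5711; balance=61174-5711=55463
22. interest=⌊55463·73/10000⌋=404; principal=6157-404=5753; balance=55463-5753=49710
23. interest=⌊49710·73/10000⌋=362; principal=6157-362=5795; balance=49710-5795=43915
24. interest=⌊43915·73/10000⌋=320; principal=6157-320=5837; balance=43915-5837=38078
25. interest=⌊38078·73/10000⌋=277; principal=6157-277=5880; balance=38078-5880=32198
26. interest=⌊32198·73/10000⌋=235; principal=6157-235=5922; balance=32198-5922=26276
27. interest=⌊26276·73/10000⌋=191; principal=6157-191=5966; balance=26276-5966=20310

1 1219 4938 162151
2 1183 4974 157177
3 1147 5010 152167
4 1110 5047 147120
5 1073 5084 142036
6 1036 5121 136915
7 999 5158 131757
8 961 5196 126561
9 923 5234 121327
10 885 5272 116055
11 847 5310 110745
12 808 5349 105396
13 769 5388 100008
14 730 5427 94581
15 690 5467 89114
16 650 5507 83607
17 610 5547 78060
18 569 5588 72472
19 529 5628 66844
20 487 5670 61174
21 446 5711 55463
22 404 5753 49710
23 362 5795 43915
24 320 5837 38078
25 277 5880 32198
26 235 5922 26276
27 191 5966 20310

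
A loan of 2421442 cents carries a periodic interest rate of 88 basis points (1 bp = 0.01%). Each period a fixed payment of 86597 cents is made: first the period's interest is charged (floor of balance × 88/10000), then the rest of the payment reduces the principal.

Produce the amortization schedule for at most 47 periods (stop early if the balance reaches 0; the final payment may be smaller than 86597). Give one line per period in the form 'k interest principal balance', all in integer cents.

1 21308 65289 2356153
2 20734 65863 2290290
3 20154 66443 2223847
4 19569 67028 2156819
5 18980 67617 2089202
6 18384 68213 2020989
7 17784 68813 1952176
8 17179 69418 1882758
9 16568 70029 1812729
10 15952 70645 1742084
11 15330 71267 1670817
12 14703 71894 1598923
13 14070 72527 1526396
14 13432 73165 1453231
15 12788 73809 1379422
16 12138 74459 1304963
17 11483 75114 1229849
18 10822 75775 1154074
19 10155 76442 1077632
20 9483 77114 1000518
21 8804 77793 922725
22 8119 78478 844247
23 7429 79168 765079
24 6732 79865 685214
25 6029 80568 604646
26 5320 81277 523369
27 4605 81992 441377
28 3884 82713 358664
29 3156 83441 275223
30 2421 84176 191047
31 1681 84916 106131
32 933 85664 20467
33 180 20467 0

1. interest=⌊2421442·88/10000⌋=21308; principal=86597-21308=65289; balance=2421442-65289=2356153
2. interest=⌊2356153·88/10000⌋=20734; principal=86597-20734=65863; balance=2356153-65863=2290290
3. interest=⌊2290290·88/10000⌋=20154; principal=86597-20154=66443; balance=2290290-66443=2223847
4. interest=⌊2223847·88/10000⌋=19569; principal=86597-19569=67028; balance=2223847-67028=2156819
5. interest=⌊2156819·88/10000⌋=18980; principal=86597-18980=67617; balance=2156819-67617=2089202
6. interest=⌊2089202·88/10000⌋=18384; principal=86597-18384=68213; balance=2089202-68213=2020989
7. interest=⌊2020989·88/10000⌋=17784; principal=86597-17784=68813; balance=2020989-68813=1952176
8. interest=⌊1952176·88/10000⌋=17179; principal=86597-17179=69418; balance=1952176-69418=1882758
9. interest=⌊1882758·88/10000⌋=16568; principal=86597-16568=70029; balance=1882758-70029=1812729
10. interest=⌊1812729·88/10000⌋=15952; principal=86597-15952=70645; balance=1812729-70645=1742084
11. interest=⌊1742084·88/10000⌋=15330; principal=86597-15330=71267; balance=1742084-71267=1670817
12. interest=⌊1670817·88/10000⌋=14703; principal=86597-14703=71894; balance=1670817-71894=1598923
13. interest=⌊1598923·88/10000⌋=14070; principal=86597-14070=72527; balance=1598923-72527=1526396
14. interest=⌊1526396·88/10000⌋=13432; principal=86597-13432=73165; balance=1526396-73165=1453231
15. interest=⌊1453231·88/10000⌋=12788; principal=86597-12788=73809; balance=1453231-73809=1379422
16. interest=⌊1379422·88/10000⌋=12138; principal=86597-12138=74459; balance=1379422-74459=1304963
17. interest=⌊1304963·88/10000⌋=11483; principal=86597-11483=75114; balance=1304963-75114=1229849
18. interest=⌊1229849·88/10000⌋=10822; principal=86597-10822=75775; balance=1229849-75775=1154074
19. interest=⌊1154074·88/10000⌋=10155; principal=86597-10155=76442; balance=1154074-76442=1077632
20. interest=⌊1077632·88/10000⌋=9483; principal=86597-9483=77114; balance=1077632-77114=1000518
21. interest=⌊1000518·88/10000⌋=8804; principal=86597-8804=77793; balance=1000518-77793=922725
22. interest=⌊922725·88/10000⌋=8119; principal=86597-8119=78478; balance=922725-78478=844247
23. interest=⌊844247·88/10000⌋=7429; principal=86597-7429=79168; balance=844247-79168=765079
24. interest=⌊765079·88/10000⌋=6732; principal=86597-6732=79865; balance=765079-79865=685214
25. interest=⌊685214·88/10000⌋=6029; principal=86597-6029=80568; balance=685214-80568=604646
26. interest=⌊604646·88/10000⌋=5320; principal=86597-5320=81277; balance=604646-81277=523369
27. interest=⌊523369·88/10000⌋=4605; principal=86597-4605=81992; balance=523369-81992=441377
28. interest=⌊441377·88/10000⌋=3884; principal=86597-3884=82713; balance=441377-82713=358664
29. interest=⌊358664·88/10000⌋=3156; principal=86597-3156=83441; balance=358664-83441=275223
30. interest=⌊275223·88/10000⌋=2421; principal=86597-2421=84176; balance=275223-84176=191047
31. interest=⌊191047·88/10000⌋=1681; principal=86597-1681=84916; balance=191047-84916=106131
32. interest=⌊106131·88/10000⌋=933; principal=86597-933=85664; balance=106131-85664=20467
33. interest=⌊20467·88/10000⌋=180; principal=min(86597-180,20467)=20467; balance=20467-20467=0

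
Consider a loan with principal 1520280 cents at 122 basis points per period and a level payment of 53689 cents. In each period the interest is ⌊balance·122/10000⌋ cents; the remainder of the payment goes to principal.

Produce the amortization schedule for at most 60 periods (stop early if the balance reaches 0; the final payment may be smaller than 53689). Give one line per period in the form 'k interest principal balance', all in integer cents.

1. interest=⌊1520280·122/10000⌋=18547; principal=53689-18547=35142; balance=1520280-35142=1485138
2. interest=⌊1485138·122/10000⌋=18118; principal=53689-18118=35571; balance=1485138-35571=1449567
3. interest=⌊1449567·122/10000⌋=17684; principal=53689-17684=36005; balance=1449567-36005=1413562
4. interest=⌊1413562·122/10000⌋=17245; principal=53689-17245=36444; balance=1413562-36444=1377118
5. interest=⌊1377118·122/10000⌋=16800; principal=53689-16800=36889; balance=1377118-36889=1340229
6. interest=⌊1340229·122/10000⌋=16350; principal=53689-16350=37339; balance=1340229-37339=1302890
7. interest=⌊1302890·122/10000⌋=15895; principal=53689-15895=37794; balance=1302890-37794=1265096
8. interest=⌊1265096·122/10000⌋=15434; principal=53689-15434=38255; balance=1265096-38255=1226841
9. interest=⌊1226841·122/10000⌋=14967; principal=53689-14967=38722; balance=1226841-38722=1188119
10. interest=⌊1188119·122/10000⌋=14495; principal=53689-14495=39194; balance=1188119-39194=1148925
11. interest=⌊1148925·122/10000⌋=14016; principal=53689-14016=39673; balance=1148925-39673=1109252
12. interest=⌊1109252·122/10000⌋=13532; principal=53689-13532=40157; balance=1109252-40157=1069095
13. interest=⌊1069095·122/10000⌋=13042; principal=53689-13042=40647; balance=1069095-40647=1028448
14. interest=⌊1028448·122/10000⌋=12547; principal=53689-12547=41142; balance=1028448-41142=987306
15. interest=⌊987306·122/10000⌋=12045; principal=53689-12045=41644; balance=987306-41644=945662
16. interest=⌊945662·122/10000⌋=11537; principal=53689-11537=42152; balance=945662-42152=903510
17. interest=⌊903510·122/10000⌋=11022; principal=53689-11022=42667; balance=903510-42667=860843
18. interest=⌊860843·122/10000⌋=10502; principal=53689-10502=43187; balance=860843-43187=817656
19. interest=⌊817656·122/10000⌋=9975; principal=53689-9975=43714; balance=817656-43714=773942
20. interest=⌊773942·122/10000⌋=9442; principal=53689-9442=44247; balance=773942-44247=729695
21. interest=⌊729695·122/10000⌋=8902; principal=53689-8902=44787; balance=729695-44787=684908
22. interest=⌊684908·122/10000⌋=8355; principal=53689-8355=45334; balance=684908-45334=639574
23. interest=⌊639574·122/10000⌋=7802; principal=53689-7802=45887; balance=639574-45887=593687
24. interest=⌊593687·122/10000⌋=7242; principal=53689-7242=46447; balance=593687-46447=547240
25. interest=⌊547240·122/10000⌋=6676; principal=53689-6676=47013; balance=547240-47013=500227
26. interest=⌊500227·122/10000⌋=6102; principal=53689-6102=47587; balance=500227-47587=452640
27. interest=⌊452640·122/10000⌋=5522; principal=53689-5522=48167; balance=452640-48167=404473
28. interest=⌊404473·122/10000⌋=4934; principal=53689-4934=48755; balance=404473-48755=355718
29. interest=⌊355718·122/10000⌋=4339; principal=53689-4339=49350; balance=355718-49350=306368
30. interest=⌊306368·122/10000⌋=3737; principal=53689-3737=49952; balance=306368-49952=256416
31. interest=⌊256416·122/10000⌋=3128; principal=53689-3128=50561; balance=256416-50561=205855
32. interest=⌊205855·122/10000⌋=2511; principal=53689-2511=51178; balance=205855-51178=154677
33. interest=⌊154677·122/10000⌋=1887; principal=53689-1887=51802; balance=154677-51802=102875
34. interest=⌊102875·122/10000⌋=1255; principal=53689-1255=52434; balance=102875-52434=50441
35. interest=⌊50441·122/10000⌋=615; principal=min(53689-615,50441)=50441; balance=50441-50441=0

1 18547 35142 1485138
2 18118 35571 1449567
3 17684 36005 1413562
4 17245 36444 1377118
5 16800 36889 1340229
6 16350 37339 1302890
7 15895 37794 1265096
8 15434 38255 1226841
9 14967 38722 1188119
10 14495 39194 1148925
11 14016 39673 1109252
12 13532 40157 1069095
13 13042 40647 1028448
14 12547 41142 987306
15 12045 41644 945662
16 11537 42152 903510
17 11022 42667 860843
18 10502 43187 817656
19 9975 43714 773942
20 9442 44247 729695
21 8902 44787 684908
22 8355 45334 639574
23 7802 45887 593687
24 7242 46447 547240
25 6676 47013 500227
26 6102 47587 452640
27 5522 48167 404473
28 4934 48755 355718
29 4339 49350 306368
30 3737 49952 256416
31 3128 50561 205855
32 2511 51178 154677
33 1887 51802 102875
34 1255 52434 50441
35 615 50441 0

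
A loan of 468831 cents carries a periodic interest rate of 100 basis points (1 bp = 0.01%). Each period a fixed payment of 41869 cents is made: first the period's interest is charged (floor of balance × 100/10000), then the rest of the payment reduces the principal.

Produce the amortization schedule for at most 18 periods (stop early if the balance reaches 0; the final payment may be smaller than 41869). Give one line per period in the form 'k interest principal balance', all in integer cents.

1. interest=⌊468831·100/10000⌋=4688; principal=41869-4688=37181; balance=468831-37181=431650
2. interest=⌊431650·100/10000⌋=4316; principal=41869-4316=37553; balance=431650-37553=394097
3. interest=⌊394097·100/10000⌋=3940; principal=41869-3940=37929; balance=394097-37929=356168
4. interest=⌊356168·100/10000⌋=3561; principal=41869-3561=38308; balance=356168-38308=317860
5. interest=⌊317860·100/10000⌋=3178; principal=41869-3178=38691; balance=317860-38691=279169
6. interest=⌊279169·100/10000⌋=2791; principal=41869-2791=39078; balance=279169-39078=240091
7. interest=⌊240091·100/10000⌋=2400; principal=41869-2400=39469; balance=240091-39469=200622
8. interest=⌊200622·100/10000⌋=2006; principal=41869-2006=39863; balance=200622-39863=160759
9. interest=⌊160759·100/10000⌋=1607; principal=41869-1607=40262; balance=160759-40262=120497
10. interest=⌊120497·100/10000⌋=1204; principal=41869-1204=40665; balance=120497-40665=79832
11. interest=⌊79832·100/10000⌋=798; principal=41869-798=41071; balance=79832-41071=38761
12. interest=⌊38761·100/10000⌋=387; principal=min(41869-387,38761)=38761; balance=38761-38761=0

1 4688 37181 431650
2 4316 37553 394097
3 3940 37929 356168
4 3561 38308 317860
5 3178 38691 279169
6 2791 39078 240091
7 2400 39469 200622
8 2006 39863 160759
9 1607 40262 120497
10 1204 40665 79832
11 798 41071 38761
12 387 38761 0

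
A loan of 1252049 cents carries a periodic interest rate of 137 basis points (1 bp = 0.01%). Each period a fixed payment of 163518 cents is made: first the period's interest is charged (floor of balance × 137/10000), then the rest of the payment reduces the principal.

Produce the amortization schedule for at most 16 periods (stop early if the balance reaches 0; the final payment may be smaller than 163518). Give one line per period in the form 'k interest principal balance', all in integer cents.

1. interest=⌊1252049·137/10000⌋=17153; principal=163518-17153=146365; balance=1252049-146365=1105684
2. interest=⌊1105684·137/10000⌋=15147; principal=163518-15147=148371; balance=1105684-148371=957313
3. interest=⌊957313·137/10000⌋=13115; principal=163518-13115=150403; balance=957313-150403=806910
4. interest=⌊806910·137/10000⌋=11054; principal=163518-11054=152464; balance=806910-152464=654446
5. interest=⌊654446·137/10000⌋=8965; principal=163518-8965=154553; balance=654446-154553=499893
6. interest=⌊499893·137/10000⌋=6848; principal=163518-6848=156670; balance=499893-156670=343223
7. interest=⌊343223·137/10000⌋=4702; principal=163518-4702=158816; balance=343223-158816=184407
8. interest=⌊184407·137/10000⌋=2526; principal=163518-2526=160992; balance=184407-160992=23415
9. interest=⌊23415·137/10000⌋=320; principal=min(163518-320,23415)=23415; balance=23415-23415=0

1 17153 146365 1105684
2 15147 148371 957313
3 13115 150403 806910
4 11054 152464 654446
5 8965 154553 499893
6 6848 156670 343223
7 4702 158816 184407
8 2526 160992 23415
9 320 23415 0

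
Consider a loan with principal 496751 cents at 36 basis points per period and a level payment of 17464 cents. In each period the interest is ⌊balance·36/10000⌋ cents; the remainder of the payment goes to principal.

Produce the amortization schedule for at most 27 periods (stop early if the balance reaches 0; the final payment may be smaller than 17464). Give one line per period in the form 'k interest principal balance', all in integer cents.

1 1788 15676 481075
2 1731 15733 465342
3 1675 15789 449553
4 1618 15846 433707
5 1561 15903 417804
6 1504 15960 401844
7 1446 16018 385826
8 1388 16076 369750
9 1331 16133 353617
10 1273 16191 337426
11 1214 16250 321176
12 1156 16308 304868
13 1097 16367 288501
14 1038 16426 272075
15 979 16485 255590
16 920 16544 239046
17 860 16604 222442
18 800 16664 205778
19 740 16724 189054
20 680 16784 172270
21 620 16844 155426
22 559 16905 138521
23 498 16966 121555
24 437 17027 104528
25 376 17088 87440
26 314 17150 70290
27 253 17211 53079

1. interest=⌊496751·36/10000⌋=1788; principal=17464-1788=15676; balance=496751-15676=481075
2. interest=⌊481075·36/10000⌋=1731; principal=17464-1731=15733; balance=481075-15733=465342
3. interest=⌊465342·36/10000⌋=1675; principal=17464-1675=15789; balance=465342-15789=449553
4. interest=⌊449553·36/10000⌋=1618; principal=17464-1618=15846; balance=449553-15846=433707
5. interest=⌊433707·36/10000⌋=1561; principal=17464-1561=15903; balance=433707-15903=417804
6. interest=⌊417804·36/10000⌋=1504; principal=17464-1504=15960; balance=417804-15960=401844
7. interest=⌊401844·36/10000⌋=1446; principal=17464-1446=16018; balance=401844-16018=385826
8. interest=⌊385826·36/10000⌋=1388; principal=17464-1388=16076; balance=385826-16076=369750
9. interest=⌊369750·36/10000⌋=1331; principal=17464-1331=16133; balance=369750-16133=353617
10. interest=⌊353617·36/10000⌋=1273; principal=17464-1273=16191; balance=353617-16191=337426
11. interest=⌊337426·36/10000⌋=1214; principal=17464-1214=16250; balance=337426-16250=321176
12. interest=⌊321176·36/10000⌋=1156; principal=17464-1156=16308; balance=321176-16308=304868
13. interest=⌊304868·36/10000⌋=1097; principal=17464-1097=16367; balance=304868-16367=288501
14. interest=⌊288501·36/10000⌋=1038; principal=17464-1038=16426; balance=288501-16426=272075
15. interest=⌊272075·36/10000⌋=979; principal=17464-979=16485; balance=272075-16485=255590
16. interest=⌊255590·36/10000⌋=920; principal=17464-920=16544; balance=255590-16544=239046
17. interest=⌊239046·36/10000⌋=860; principal=17464-860=16604; balance=239046-16604=222442
18. interest=⌊222442·36/10000⌋=800; principal=17464-800=16664; balance=222442-16664=205778
19. interest=⌊205778·36/10000⌋=740; principal=17464-740=16724; balance=205778-16724=189054
20. interest=⌊189054·36/10000⌋=680; principal=17464-680=16784; balance=189054-16784=172270
21. interest=⌊172270·36/10000⌋=620; principal=17464-620=16844; balance=172270-16844=155426
22. interest=⌊155426·36/10000⌋=559; principal=17464-559=16905; balance=155426-16905=138521
23. interest=⌊138521·36/10000⌋=498; principal=17464-498=16966; balance=138521-16966=121555
24. interest=⌊121555·36/10000⌋=437; principal=17464-437=17027; balance=121555-17027=104528
25. interest=⌊104528·36/10000⌋=376; principal=17464-376=17088; balance=104528-17088=87440
26. interest=⌊87440·36/10000⌋=314; principal=17464-314=17150; balance=87440-17150=70290
27. interest=⌊70290·36/10000⌋=253; principal=17464-253=17211; balance=70290-17211=53079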